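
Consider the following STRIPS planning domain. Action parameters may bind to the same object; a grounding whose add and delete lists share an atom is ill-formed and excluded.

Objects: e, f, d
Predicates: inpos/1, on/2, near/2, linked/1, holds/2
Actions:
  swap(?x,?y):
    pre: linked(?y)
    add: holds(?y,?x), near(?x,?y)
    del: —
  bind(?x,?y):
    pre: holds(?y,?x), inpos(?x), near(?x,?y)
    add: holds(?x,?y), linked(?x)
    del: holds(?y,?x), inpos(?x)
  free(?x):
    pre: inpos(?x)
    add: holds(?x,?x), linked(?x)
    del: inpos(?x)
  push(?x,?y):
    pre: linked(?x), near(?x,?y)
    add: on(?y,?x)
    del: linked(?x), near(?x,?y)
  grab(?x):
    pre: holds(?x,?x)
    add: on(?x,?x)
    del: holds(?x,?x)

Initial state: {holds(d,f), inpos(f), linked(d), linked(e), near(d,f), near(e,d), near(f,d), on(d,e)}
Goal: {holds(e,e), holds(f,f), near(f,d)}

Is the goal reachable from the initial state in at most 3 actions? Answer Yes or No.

1. swap(e,e)  →  {holds(d,f), holds(e,e), inpos(f), linked(d), linked(e), near(d,f), near(e,d), near(e,e), near(f,d), on(d,e)}
2. free(f)  →  {holds(d,f), holds(e,e), holds(f,f), linked(d), linked(e), linked(f), near(d,f), near(e,d), near(e,e), near(f,d), on(d,e)}
optimal plan length = 2; 2 ≤ 3

Yes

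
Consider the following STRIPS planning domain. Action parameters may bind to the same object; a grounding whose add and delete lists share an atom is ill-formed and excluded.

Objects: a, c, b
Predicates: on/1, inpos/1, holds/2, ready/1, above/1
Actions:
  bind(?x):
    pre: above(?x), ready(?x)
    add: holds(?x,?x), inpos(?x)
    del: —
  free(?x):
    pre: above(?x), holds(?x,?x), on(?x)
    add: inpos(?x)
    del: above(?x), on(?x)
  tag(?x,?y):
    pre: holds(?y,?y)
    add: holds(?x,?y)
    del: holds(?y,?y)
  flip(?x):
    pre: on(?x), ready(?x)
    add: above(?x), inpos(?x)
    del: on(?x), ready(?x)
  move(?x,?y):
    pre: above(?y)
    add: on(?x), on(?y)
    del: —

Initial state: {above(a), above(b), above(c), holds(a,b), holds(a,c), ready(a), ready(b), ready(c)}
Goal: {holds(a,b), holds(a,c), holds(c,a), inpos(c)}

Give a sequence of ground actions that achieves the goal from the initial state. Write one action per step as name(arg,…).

bind(a); bind(c); tag(c,a)

1. bind(a)  →  {above(a), above(b), above(c), holds(a,a), holds(a,b), holds(a,c), inpos(a), ready(a), ready(b), ready(c)}
2. bind(c)  →  {above(a), above(b), above(c), holds(a,a), holds(a,b), holds(a,c), holds(c,c), inpos(a), inpos(c), ready(a), ready(b), ready(c)}
3. tag(c,a)  →  {above(a), above(b), above(c), holds(a,b), holds(a,c), holds(c,a), holds(c,c), inpos(a), inpos(c), ready(a), ready(b), ready(c)}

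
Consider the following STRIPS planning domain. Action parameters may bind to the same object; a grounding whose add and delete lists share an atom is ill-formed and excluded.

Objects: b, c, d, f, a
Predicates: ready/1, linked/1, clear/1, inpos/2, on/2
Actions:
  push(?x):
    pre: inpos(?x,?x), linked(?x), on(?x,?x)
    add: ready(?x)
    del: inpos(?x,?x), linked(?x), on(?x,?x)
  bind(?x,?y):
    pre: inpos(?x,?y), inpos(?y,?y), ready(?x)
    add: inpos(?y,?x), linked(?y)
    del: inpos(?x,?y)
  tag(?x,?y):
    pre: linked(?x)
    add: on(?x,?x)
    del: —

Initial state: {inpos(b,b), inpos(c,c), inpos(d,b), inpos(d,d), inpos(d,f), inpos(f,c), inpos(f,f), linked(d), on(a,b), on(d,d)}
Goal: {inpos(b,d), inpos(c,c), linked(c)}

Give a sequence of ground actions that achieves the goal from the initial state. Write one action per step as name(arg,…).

1. push(d)  →  {inpos(b,b), inpos(c,c), inpos(d,b), inpos(d,f), inpos(f,c), inpos(f,f), on(a,b), ready(d)}
2. bind(d,b)  →  {inpos(b,b), inpos(b,d), inpos(c,c), inpos(d,f), inpos(f,c), inpos(f,f), linked(b), on(a,b), ready(d)}
3. bind(d,f)  →  {inpos(b,b), inpos(b,d), inpos(c,c), inpos(f,c), inpos(f,d), inpos(f,f), linked(b), linked(f), on(a,b), ready(d)}
4. tag(f,b)  →  {inpos(b,b), inpos(b,d), inpos(c,c), inpos(f,c), inpos(f,d), inpos(f,f), linked(b), linked(f), on(a,b), on(f,f), ready(d)}
5. push(f)  →  {inpos(b,b), inpos(b,d), inpos(c,c), inpos(f,c), inpos(f,d), linked(b), on(a,b), ready(d), ready(f)}
6. bind(f,c)  →  {inpos(b,b), inpos(b,d), inpos(c,c), inpos(c,f), inpos(f,d), linked(b), linked(c), on(a,b), ready(d), ready(f)}

push(d); bind(d,b); bind(d,f); tag(f,b); push(f); bind(f,c)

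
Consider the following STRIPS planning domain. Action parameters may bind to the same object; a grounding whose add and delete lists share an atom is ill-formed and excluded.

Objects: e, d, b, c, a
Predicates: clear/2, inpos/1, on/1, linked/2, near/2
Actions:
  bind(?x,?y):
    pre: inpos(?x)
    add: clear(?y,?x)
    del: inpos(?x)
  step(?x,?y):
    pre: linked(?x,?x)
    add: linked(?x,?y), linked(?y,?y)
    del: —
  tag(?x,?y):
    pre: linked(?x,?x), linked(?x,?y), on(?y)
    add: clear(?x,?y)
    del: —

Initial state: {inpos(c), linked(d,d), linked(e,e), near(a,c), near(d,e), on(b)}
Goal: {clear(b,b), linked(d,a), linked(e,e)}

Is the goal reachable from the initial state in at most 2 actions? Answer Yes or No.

No

1. step(e,b)  →  {inpos(c), linked(b,b), linked(d,d), linked(e,b), linked(e,e), near(a,c), near(d,e), on(b)}
2. step(d,a)  →  {inpos(c), linked(a,a), linked(b,b), linked(d,a), linked(d,d), linked(e,b), linked(e,e), near(a,c), near(d,e), on(b)}
3. tag(b,b)  →  {clear(b,b), inpos(c), linked(a,a), linked(b,b), linked(d,a), linked(d,d), linked(e,b), linked(e,e), near(a,c), near(d,e), on(b)}
optimal plan length = 3; 3 > 2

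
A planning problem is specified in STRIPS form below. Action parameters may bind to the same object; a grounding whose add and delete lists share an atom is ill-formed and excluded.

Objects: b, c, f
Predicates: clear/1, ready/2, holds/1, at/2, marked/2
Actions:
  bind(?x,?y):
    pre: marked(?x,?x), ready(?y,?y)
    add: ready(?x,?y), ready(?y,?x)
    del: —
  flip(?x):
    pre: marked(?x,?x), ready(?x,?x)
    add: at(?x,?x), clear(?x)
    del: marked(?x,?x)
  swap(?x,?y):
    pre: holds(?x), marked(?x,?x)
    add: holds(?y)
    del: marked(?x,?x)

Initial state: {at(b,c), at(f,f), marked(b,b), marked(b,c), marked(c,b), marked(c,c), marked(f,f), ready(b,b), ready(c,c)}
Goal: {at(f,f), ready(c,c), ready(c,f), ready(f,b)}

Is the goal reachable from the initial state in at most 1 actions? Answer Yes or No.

1. bind(f,b)  →  {at(b,c), at(f,f), marked(b,b), marked(b,c), marked(c,b), marked(c,c), marked(f,f), ready(b,b), ready(b,f), ready(c,c), ready(f,b)}
2. bind(f,c)  →  {at(b,c), at(f,f), marked(b,b), marked(b,c), marked(c,b), marked(c,c), marked(f,f), ready(b,b), ready(b,f), ready(c,c), ready(c,f), ready(f,b), ready(f,c)}
optimal plan length = 2; 2 > 1

No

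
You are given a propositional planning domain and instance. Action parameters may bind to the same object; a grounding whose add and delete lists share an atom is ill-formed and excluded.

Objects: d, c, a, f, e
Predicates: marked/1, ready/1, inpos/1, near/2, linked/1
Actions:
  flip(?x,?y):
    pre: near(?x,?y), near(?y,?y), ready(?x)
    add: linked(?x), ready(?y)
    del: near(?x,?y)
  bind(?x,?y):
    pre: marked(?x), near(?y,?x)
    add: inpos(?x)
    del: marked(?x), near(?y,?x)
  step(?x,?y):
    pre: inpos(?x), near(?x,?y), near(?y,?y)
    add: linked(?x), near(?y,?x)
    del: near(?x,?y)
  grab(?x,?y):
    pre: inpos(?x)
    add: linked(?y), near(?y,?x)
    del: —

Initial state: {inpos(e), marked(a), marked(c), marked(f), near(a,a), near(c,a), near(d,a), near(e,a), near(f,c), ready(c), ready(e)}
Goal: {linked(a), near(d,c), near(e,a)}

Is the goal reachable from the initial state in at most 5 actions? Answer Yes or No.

1. bind(c,f)  →  {inpos(c), inpos(e), marked(a), marked(f), near(a,a), near(c,a), near(d,a), near(e,a), ready(c), ready(e)}
2. grab(c,d)  →  {inpos(c), inpos(e), linked(d), marked(a), marked(f), near(a,a), near(c,a), near(d,a), near(d,c), near(e,a), ready(c), ready(e)}
3. grab(c,a)  →  {inpos(c), inpos(e), linked(a), linked(d), marked(a), marked(f), near(a,a), near(a,c), near(c,a), near(d,a), near(d,c), near(e,a), ready(c), ready(e)}
optimal plan length = 3; 3 ≤ 5

Yes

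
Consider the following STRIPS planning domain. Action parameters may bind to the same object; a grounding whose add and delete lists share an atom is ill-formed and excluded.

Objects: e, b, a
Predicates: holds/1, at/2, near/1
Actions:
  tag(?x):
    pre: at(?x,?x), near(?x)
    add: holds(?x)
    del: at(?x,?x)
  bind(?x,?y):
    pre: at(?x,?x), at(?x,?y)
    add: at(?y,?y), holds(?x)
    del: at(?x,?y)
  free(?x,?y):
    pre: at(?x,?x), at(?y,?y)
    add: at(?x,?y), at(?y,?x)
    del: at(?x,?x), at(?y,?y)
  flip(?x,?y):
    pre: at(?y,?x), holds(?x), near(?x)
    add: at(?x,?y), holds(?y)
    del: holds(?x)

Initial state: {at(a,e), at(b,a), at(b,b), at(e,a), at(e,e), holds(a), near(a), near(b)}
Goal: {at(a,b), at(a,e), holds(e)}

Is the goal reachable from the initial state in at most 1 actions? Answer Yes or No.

1. bind(e,a)  →  {at(a,a), at(a,e), at(b,a), at(b,b), at(e,e), holds(a), holds(e), near(a), near(b)}
2. free(b,a)  →  {at(a,b), at(a,e), at(b,a), at(e,e), holds(a), holds(e), near(a), near(b)}
optimal plan length = 2; 2 > 1

No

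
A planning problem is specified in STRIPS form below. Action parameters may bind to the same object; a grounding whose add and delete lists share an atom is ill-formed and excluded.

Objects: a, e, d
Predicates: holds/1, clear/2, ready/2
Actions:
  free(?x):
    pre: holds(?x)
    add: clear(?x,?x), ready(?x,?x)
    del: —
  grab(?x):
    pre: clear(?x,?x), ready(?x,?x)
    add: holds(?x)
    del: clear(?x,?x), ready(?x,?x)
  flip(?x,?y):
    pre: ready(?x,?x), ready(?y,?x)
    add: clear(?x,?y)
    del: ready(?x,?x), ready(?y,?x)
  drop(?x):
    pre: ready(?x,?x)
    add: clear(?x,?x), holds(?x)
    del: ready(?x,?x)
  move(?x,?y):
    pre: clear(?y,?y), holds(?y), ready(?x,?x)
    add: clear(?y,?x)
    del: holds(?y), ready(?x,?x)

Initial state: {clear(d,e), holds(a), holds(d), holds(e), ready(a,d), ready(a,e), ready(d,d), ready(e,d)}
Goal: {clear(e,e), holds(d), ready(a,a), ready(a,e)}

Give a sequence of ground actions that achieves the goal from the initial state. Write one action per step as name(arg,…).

1. free(a)  →  {clear(a,a), clear(d,e), holds(a), holds(d), holds(e), ready(a,a), ready(a,d), ready(a,e), ready(d,d), ready(e,d)}
2. free(e)  →  {clear(a,a), clear(d,e), clear(e,e), holds(a), holds(d), holds(e), ready(a,a), ready(a,d), ready(a,e), ready(d,d), ready(e,d), ready(e,e)}

free(a); free(e)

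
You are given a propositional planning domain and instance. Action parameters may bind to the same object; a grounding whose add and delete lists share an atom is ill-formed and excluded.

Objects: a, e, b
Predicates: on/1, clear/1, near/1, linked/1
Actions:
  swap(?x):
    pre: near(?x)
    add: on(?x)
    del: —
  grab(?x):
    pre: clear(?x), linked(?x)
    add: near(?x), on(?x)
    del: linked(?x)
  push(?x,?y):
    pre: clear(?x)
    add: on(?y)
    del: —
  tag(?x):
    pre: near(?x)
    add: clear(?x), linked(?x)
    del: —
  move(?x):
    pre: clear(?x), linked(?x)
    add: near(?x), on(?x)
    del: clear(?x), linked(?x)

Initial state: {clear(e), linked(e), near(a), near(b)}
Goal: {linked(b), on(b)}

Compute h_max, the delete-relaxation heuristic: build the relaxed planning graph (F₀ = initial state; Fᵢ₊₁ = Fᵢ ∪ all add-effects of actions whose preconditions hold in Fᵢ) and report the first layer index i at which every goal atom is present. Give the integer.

1

F0 = init (4 atoms)
F1 = F0 ∪ {clear(a), clear(b), linked(a), linked(b), near(e), on(a), on(b), on(e)}  (12 atoms)
goal ⊆ F1  ⇒  h_max = 1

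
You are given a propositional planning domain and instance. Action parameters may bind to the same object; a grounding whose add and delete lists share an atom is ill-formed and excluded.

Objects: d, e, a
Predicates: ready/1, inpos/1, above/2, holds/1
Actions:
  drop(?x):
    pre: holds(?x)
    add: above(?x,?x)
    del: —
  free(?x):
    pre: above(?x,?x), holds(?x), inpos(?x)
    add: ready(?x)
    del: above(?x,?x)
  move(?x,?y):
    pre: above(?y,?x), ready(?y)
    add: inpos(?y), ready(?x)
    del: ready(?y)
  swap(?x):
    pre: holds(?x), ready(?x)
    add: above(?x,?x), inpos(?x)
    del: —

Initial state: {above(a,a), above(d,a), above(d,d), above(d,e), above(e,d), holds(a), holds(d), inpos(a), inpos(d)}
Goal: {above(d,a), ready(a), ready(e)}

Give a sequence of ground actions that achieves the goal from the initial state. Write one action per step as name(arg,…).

1. free(d)  →  {above(a,a), above(d,a), above(d,e), above(e,d), holds(a), holds(d), inpos(a), inpos(d), ready(d)}
2. free(a)  →  {above(d,a), above(d,e), above(e,d), holds(a), holds(d), inpos(a), inpos(d), ready(a), ready(d)}
3. move(e,d)  →  {above(d,a), above(d,e), above(e,d), holds(a), holds(d), inpos(a), inpos(d), ready(a), ready(e)}

free(d); free(a); move(e,d)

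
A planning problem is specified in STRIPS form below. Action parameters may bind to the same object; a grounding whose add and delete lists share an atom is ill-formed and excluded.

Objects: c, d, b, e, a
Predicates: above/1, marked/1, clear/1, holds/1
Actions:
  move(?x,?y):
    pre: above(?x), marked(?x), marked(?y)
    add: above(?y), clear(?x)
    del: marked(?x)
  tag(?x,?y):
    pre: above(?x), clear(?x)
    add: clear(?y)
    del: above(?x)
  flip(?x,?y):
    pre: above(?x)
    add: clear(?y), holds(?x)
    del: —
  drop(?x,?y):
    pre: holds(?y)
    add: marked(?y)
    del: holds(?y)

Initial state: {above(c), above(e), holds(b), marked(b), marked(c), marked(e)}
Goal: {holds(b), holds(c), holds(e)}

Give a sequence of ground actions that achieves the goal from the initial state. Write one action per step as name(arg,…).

1. flip(c,c)  →  {above(c), above(e), clear(c), holds(b), holds(c), marked(b), marked(c), marked(e)}
2. flip(e,c)  →  {above(c), above(e), clear(c), holds(b), holds(c), holds(e), marked(b), marked(c), marked(e)}

flip(c,c); flip(e,c)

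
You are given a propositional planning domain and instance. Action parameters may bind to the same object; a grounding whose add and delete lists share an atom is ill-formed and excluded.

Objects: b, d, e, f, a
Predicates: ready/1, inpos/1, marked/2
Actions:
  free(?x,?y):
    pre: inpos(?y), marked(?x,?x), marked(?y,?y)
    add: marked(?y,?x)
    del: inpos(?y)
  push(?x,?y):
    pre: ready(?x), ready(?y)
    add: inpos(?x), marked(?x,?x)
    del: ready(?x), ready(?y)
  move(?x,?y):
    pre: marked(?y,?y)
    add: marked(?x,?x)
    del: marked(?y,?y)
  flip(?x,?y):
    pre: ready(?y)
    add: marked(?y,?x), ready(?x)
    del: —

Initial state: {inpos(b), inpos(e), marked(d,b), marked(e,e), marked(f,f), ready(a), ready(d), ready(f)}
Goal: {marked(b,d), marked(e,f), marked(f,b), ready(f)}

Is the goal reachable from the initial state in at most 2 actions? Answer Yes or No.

No

1. free(f,e)  →  {inpos(b), marked(d,b), marked(e,e), marked(e,f), marked(f,f), ready(a), ready(d), ready(f)}
2. flip(b,f)  →  {inpos(b), marked(d,b), marked(e,e), marked(e,f), marked(f,b), marked(f,f), ready(a), ready(b), ready(d), ready(f)}
3. flip(d,b)  →  {inpos(b), marked(b,d), marked(d,b), marked(e,e), marked(e,f), marked(f,b), marked(f,f), ready(a), ready(b), ready(d), ready(f)}
optimal plan length = 3; 3 > 2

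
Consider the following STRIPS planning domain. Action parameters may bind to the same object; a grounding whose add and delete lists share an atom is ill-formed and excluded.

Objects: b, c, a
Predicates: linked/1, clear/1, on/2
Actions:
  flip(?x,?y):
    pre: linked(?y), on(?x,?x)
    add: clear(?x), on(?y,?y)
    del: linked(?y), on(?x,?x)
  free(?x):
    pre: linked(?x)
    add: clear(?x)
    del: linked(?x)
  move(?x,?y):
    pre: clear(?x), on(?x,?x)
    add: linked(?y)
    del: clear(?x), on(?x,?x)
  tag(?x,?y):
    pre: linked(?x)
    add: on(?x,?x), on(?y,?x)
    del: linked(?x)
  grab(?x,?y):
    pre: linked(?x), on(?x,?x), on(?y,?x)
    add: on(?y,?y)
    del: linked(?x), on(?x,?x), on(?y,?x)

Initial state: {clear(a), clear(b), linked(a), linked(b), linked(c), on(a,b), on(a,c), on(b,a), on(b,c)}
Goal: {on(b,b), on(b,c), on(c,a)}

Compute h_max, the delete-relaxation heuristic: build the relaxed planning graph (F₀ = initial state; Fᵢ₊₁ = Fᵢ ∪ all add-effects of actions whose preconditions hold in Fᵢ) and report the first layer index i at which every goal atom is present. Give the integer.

F0 = init (9 atoms)
F1 = F0 ∪ {clear(c), on(a,a), on(b,b), on(c,a), on(c,b), on(c,c)}  (15 atoms)
goal ⊆ F1  ⇒  h_max = 1

1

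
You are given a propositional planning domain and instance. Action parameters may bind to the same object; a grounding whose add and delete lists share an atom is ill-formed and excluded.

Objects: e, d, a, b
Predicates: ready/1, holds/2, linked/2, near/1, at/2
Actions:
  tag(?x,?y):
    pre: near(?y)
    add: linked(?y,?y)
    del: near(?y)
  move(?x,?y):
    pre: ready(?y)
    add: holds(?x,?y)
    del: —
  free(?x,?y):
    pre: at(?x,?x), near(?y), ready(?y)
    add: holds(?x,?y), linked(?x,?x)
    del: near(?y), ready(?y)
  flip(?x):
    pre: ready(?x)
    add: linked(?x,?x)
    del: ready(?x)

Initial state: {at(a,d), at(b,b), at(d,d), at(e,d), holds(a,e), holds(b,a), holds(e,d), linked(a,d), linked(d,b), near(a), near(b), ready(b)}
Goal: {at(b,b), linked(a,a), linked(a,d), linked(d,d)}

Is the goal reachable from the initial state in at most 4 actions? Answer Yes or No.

1. tag(e,a)  →  {at(a,d), at(b,b), at(d,d), at(e,d), holds(a,e), holds(b,a), holds(e,d), linked(a,a), linked(a,d), linked(d,b), near(b), ready(b)}
2. free(d,b)  →  {at(a,d), at(b,b), at(d,d), at(e,d), holds(a,e), holds(b,a), holds(d,b), holds(e,d), linked(a,a), linked(a,d), linked(d,b), linked(d,d)}
optimal plan length = 2; 2 ≤ 4

Yes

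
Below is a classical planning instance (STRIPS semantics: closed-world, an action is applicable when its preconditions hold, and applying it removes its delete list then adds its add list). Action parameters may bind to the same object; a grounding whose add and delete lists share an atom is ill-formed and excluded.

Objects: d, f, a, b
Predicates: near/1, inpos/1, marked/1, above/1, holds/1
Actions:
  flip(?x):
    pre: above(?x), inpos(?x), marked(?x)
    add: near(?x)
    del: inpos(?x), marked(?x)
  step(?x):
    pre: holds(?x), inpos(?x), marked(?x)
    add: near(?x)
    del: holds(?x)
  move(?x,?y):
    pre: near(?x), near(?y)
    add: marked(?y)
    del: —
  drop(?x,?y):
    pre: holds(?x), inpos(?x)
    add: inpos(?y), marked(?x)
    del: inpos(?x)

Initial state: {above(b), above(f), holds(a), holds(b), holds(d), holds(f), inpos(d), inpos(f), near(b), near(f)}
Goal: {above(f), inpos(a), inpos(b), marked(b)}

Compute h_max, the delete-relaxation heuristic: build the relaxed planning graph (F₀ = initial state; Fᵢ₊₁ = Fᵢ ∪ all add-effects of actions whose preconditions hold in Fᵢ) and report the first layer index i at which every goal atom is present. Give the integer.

F0 = init (10 atoms)
F1 = F0 ∪ {inpos(a), inpos(b), marked(b), marked(d), marked(f)}  (15 atoms)
goal ⊆ F1  ⇒  h_max = 1

1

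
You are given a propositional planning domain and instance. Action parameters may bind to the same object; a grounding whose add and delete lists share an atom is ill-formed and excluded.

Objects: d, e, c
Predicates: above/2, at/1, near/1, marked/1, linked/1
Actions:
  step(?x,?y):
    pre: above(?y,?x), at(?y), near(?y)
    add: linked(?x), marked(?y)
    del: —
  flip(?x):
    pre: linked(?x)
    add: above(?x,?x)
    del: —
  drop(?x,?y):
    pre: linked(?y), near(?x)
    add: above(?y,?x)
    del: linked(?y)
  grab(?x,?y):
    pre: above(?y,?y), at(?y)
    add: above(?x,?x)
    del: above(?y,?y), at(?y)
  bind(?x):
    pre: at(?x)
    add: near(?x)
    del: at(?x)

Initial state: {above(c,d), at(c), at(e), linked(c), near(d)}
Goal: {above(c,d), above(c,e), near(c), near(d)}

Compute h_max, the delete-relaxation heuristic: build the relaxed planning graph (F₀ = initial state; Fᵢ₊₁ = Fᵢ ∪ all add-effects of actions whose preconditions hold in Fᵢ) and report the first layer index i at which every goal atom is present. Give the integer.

2

F0 = init (5 atoms)
F1 = F0 ∪ {above(c,c), near(c), near(e)}  (8 atoms)
F2 = F1 ∪ {above(c,e), above(d,d), above(e,e), linked(d), marked(c)}  (13 atoms)
goal ⊆ F2  ⇒  h_max = 2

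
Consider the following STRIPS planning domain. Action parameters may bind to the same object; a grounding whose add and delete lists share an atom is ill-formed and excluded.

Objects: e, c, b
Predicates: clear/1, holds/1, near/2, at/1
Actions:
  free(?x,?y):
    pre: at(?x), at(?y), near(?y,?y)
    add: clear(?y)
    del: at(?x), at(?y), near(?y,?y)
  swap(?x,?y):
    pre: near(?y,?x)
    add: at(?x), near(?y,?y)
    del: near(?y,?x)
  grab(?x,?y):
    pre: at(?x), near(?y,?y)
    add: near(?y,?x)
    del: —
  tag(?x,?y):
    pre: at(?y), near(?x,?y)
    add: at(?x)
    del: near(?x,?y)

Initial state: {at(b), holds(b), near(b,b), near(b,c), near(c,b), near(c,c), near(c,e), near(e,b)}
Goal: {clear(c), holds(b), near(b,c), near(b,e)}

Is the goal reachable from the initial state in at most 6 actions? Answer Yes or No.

Yes

1. swap(e,c)  →  {at(b), at(e), holds(b), near(b,b), near(b,c), near(c,b), near(c,c), near(e,b)}
2. grab(e,b)  →  {at(b), at(e), holds(b), near(b,b), near(b,c), near(b,e), near(c,b), near(c,c), near(e,b)}
3. tag(c,b)  →  {at(b), at(c), at(e), holds(b), near(b,b), near(b,c), near(b,e), near(c,c), near(e,b)}
4. free(e,c)  →  {at(b), clear(c), holds(b), near(b,b), near(b,c), near(b,e), near(e,b)}
optimal plan length = 4; 4 ≤ 6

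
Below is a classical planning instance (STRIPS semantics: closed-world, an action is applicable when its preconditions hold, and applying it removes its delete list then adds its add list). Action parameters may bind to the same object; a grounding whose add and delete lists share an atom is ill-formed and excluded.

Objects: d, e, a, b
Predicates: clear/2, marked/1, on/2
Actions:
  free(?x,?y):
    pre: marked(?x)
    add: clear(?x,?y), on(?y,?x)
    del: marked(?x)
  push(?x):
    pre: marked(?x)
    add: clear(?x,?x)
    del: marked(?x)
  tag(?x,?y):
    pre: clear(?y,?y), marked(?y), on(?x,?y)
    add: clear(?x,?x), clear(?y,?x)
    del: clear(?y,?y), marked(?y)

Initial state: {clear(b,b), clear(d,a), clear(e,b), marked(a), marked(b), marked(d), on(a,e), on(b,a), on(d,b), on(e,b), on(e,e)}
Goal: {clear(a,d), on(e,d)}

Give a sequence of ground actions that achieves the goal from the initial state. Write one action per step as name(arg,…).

1. free(d,e)  →  {clear(b,b), clear(d,a), clear(d,e), clear(e,b), marked(a), marked(b), on(a,e), on(b,a), on(d,b), on(e,b), on(e,d), on(e,e)}
2. free(a,d)  →  {clear(a,d), clear(b,b), clear(d,a), clear(d,e), clear(e,b), marked(b), on(a,e), on(b,a), on(d,a), on(d,b), on(e,b), on(e,d), on(e,e)}

free(d,e); free(a,d)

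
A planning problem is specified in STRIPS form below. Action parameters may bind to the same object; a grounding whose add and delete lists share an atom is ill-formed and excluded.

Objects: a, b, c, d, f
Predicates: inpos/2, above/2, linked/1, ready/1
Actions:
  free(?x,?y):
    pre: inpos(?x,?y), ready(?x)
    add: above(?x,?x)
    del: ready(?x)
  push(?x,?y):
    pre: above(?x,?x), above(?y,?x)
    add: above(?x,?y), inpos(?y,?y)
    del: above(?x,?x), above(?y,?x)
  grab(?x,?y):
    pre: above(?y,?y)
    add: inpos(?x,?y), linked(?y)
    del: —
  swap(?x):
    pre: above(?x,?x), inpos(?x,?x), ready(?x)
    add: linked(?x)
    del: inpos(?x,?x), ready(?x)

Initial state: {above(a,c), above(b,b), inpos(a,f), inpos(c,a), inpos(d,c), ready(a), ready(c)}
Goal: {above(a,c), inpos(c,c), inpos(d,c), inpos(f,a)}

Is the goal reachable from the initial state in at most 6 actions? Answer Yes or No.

1. free(a,f)  →  {above(a,a), above(a,c), above(b,b), inpos(a,f), inpos(c,a), inpos(d,c), ready(c)}
2. free(c,a)  →  {above(a,a), above(a,c), above(b,b), above(c,c), inpos(a,f), inpos(c,a), inpos(d,c)}
3. grab(c,c)  →  {above(a,a), above(a,c), above(b,b), above(c,c), inpos(a,f), inpos(c,a), inpos(c,c), inpos(d,c), linked(c)}
4. grab(f,a)  →  {above(a,a), above(a,c), above(b,b), above(c,c), inpos(a,f), inpos(c,a), inpos(c,c), inpos(d,c), inpos(f,a), linked(a), linked(c)}
optimal plan length = 4; 4 ≤ 6

Yes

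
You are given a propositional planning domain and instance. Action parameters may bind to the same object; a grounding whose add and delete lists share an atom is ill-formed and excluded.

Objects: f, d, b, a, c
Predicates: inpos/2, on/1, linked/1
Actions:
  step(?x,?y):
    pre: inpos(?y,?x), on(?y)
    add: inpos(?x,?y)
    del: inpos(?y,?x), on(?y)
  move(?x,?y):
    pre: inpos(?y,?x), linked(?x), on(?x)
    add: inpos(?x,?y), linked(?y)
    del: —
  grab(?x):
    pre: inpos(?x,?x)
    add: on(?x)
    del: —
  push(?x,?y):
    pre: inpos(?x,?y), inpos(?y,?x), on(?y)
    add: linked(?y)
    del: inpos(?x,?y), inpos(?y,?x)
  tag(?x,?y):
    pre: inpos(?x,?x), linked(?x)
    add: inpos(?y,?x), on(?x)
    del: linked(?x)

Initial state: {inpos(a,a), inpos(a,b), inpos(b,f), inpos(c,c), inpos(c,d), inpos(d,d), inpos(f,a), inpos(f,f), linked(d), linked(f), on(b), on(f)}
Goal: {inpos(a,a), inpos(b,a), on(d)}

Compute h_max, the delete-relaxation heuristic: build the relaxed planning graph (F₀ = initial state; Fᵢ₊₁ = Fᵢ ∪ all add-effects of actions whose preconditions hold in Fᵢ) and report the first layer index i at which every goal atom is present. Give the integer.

2

F0 = init (12 atoms)
F1 = F0 ∪ {inpos(a,d), inpos(a,f), inpos(b,d), inpos(c,f), inpos(d,f), inpos(f,b), inpos(f,d), linked(b), on(a), on(c), on(d)}  (23 atoms)
F2 = F1 ∪ {inpos(b,a), inpos(d,a), inpos(d,b), inpos(d,c), inpos(f,c), linked(a), linked(c)}  (30 atoms)
goal ⊆ F2  ⇒  h_max = 2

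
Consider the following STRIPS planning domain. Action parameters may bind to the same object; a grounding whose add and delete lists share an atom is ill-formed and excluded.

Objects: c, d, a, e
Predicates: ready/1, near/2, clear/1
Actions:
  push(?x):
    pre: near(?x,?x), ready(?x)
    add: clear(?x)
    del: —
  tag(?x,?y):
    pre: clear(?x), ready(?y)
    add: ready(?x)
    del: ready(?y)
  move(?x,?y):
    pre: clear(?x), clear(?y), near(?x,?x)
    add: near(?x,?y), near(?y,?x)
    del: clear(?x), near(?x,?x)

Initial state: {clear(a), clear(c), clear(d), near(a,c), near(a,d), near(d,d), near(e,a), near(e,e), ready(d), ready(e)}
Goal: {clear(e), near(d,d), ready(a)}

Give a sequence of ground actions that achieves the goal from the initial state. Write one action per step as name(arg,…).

push(e); tag(a,d)

1. push(e)  →  {clear(a), clear(c), clear(d), clear(e), near(a,c), near(a,d), near(d,d), near(e,a), near(e,e), ready(d), ready(e)}
2. tag(a,d)  →  {clear(a), clear(c), clear(d), clear(e), near(a,c), near(a,d), near(d,d), near(e,a), near(e,e), ready(a), ready(e)}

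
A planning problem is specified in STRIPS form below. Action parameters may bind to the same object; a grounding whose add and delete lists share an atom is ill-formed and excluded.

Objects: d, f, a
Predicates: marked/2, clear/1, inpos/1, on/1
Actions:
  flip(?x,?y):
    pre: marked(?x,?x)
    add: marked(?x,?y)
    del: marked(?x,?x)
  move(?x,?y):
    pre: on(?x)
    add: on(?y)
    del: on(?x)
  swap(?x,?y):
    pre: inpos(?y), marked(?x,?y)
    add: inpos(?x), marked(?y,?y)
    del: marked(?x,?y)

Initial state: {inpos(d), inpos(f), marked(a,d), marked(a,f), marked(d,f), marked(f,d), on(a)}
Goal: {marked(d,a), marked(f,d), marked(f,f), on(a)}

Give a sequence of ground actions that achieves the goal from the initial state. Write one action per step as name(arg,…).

swap(d,f); swap(a,d); flip(d,a)

1. swap(d,f)  →  {inpos(d), inpos(f), marked(a,d), marked(a,f), marked(f,d), marked(f,f), on(a)}
2. swap(a,d)  →  {inpos(a), inpos(d), inpos(f), marked(a,f), marked(d,d), marked(f,d), marked(f,f), on(a)}
3. flip(d,a)  →  {inpos(a), inpos(d), inpos(f), marked(a,f), marked(d,a), marked(f,d), marked(f,f), on(a)}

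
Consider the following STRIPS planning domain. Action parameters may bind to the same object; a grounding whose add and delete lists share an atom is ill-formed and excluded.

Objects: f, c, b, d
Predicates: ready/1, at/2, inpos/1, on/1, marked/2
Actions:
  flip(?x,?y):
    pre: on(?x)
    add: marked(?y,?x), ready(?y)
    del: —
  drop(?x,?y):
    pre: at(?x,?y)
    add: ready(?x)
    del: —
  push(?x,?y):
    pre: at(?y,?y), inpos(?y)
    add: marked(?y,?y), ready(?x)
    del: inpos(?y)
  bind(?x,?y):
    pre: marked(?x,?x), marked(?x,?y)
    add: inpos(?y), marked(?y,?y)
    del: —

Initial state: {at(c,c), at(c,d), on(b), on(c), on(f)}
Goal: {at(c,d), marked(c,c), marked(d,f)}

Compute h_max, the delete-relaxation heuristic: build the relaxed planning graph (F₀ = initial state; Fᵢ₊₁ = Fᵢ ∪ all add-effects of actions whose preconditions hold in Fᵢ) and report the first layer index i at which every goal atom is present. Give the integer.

F0 = init (5 atoms)
F1 = F0 ∪ {marked(b,b), marked(b,c), marked(b,f), marked(c,b), marked(c,c), marked(c,f), marked(d,b), marked(d,c), marked(d,f), marked(f,b), marked(f,c), marked(f,f), ready(b), ready(c), ready(d), ready(f)}  (21 atoms)
goal ⊆ F1  ⇒  h_max = 1

1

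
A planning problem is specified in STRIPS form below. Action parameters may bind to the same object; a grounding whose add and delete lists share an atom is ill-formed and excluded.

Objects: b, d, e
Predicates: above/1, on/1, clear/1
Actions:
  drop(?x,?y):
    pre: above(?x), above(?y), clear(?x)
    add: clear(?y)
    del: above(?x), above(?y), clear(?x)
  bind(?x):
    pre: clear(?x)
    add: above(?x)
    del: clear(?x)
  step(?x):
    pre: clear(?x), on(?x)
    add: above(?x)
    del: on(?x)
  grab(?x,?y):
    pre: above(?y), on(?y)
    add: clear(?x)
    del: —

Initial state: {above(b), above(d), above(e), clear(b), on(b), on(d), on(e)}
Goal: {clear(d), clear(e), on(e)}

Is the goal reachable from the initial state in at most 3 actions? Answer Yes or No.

Yes

1. drop(b,d)  →  {above(e), clear(d), on(b), on(d), on(e)}
2. grab(e,e)  →  {above(e), clear(d), clear(e), on(b), on(d), on(e)}
optimal plan length = 2; 2 ≤ 3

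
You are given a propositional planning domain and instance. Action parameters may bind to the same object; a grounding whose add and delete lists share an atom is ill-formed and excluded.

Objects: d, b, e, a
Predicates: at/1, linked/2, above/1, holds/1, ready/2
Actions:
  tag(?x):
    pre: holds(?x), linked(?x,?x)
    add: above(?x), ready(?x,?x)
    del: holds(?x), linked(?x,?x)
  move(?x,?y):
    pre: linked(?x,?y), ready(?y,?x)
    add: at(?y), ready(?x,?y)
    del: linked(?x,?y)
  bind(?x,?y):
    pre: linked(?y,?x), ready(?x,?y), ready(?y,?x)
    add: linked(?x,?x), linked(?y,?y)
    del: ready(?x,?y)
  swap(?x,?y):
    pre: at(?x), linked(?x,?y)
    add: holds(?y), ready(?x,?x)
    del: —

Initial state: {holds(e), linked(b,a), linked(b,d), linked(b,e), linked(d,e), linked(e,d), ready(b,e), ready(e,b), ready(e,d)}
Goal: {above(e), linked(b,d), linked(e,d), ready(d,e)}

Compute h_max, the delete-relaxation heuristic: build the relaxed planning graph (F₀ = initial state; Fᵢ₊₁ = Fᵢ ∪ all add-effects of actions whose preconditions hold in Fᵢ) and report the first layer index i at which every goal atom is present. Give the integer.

F0 = init (9 atoms)
F1 = F0 ∪ {at(e), linked(b,b), linked(e,e), ready(d,e)}  (13 atoms)
F2 = F1 ∪ {above(e), at(d), holds(d), linked(d,d), ready(e,e)}  (18 atoms)
goal ⊆ F2  ⇒  h_max = 2

2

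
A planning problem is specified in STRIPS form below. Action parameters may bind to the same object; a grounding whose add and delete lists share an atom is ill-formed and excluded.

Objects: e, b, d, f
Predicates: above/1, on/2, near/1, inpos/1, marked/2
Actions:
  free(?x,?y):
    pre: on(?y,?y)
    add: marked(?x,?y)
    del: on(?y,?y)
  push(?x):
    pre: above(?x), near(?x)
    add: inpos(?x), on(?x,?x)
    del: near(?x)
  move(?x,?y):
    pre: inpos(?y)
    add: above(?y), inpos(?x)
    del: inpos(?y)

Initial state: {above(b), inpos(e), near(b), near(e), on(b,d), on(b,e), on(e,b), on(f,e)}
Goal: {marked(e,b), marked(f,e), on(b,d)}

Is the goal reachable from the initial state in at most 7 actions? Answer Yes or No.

1. push(b)  →  {above(b), inpos(b), inpos(e), near(e), on(b,b), on(b,d), on(b,e), on(e,b), on(f,e)}
2. free(e,b)  →  {above(b), inpos(b), inpos(e), marked(e,b), near(e), on(b,d), on(b,e), on(e,b), on(f,e)}
3. move(b,e)  →  {above(b), above(e), inpos(b), marked(e,b), near(e), on(b,d), on(b,e), on(e,b), on(f,e)}
4. push(e)  →  {above(b), above(e), inpos(b), inpos(e), marked(e,b), on(b,d), on(b,e), on(e,b), on(e,e), on(f,e)}
5. free(f,e)  →  {above(b), above(e), inpos(b), inpos(e), marked(e,b), marked(f,e), on(b,d), on(b,e), on(e,b), on(f,e)}
optimal plan length = 5; 5 ≤ 7

Yes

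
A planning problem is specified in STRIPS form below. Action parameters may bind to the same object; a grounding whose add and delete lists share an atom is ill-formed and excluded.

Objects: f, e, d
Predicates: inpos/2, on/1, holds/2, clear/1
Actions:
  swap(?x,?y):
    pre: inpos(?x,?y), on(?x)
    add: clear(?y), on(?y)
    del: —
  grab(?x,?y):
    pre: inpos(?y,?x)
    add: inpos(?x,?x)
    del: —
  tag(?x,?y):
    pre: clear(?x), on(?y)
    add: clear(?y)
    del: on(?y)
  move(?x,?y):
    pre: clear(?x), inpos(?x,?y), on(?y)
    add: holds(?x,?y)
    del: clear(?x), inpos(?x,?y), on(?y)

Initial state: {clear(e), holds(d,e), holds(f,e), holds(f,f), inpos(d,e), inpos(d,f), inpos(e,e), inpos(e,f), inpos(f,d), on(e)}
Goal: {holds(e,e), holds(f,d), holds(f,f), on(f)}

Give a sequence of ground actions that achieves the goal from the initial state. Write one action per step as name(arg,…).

swap(e,f); swap(f,d); move(f,d); move(e,e)

1. swap(e,f)  →  {clear(e), clear(f), holds(d,e), holds(f,e), holds(f,f), inpos(d,e), inpos(d,f), inpos(e,e), inpos(e,f), inpos(f,d), on(e), on(f)}
2. swap(f,d)  →  {clear(d), clear(e), clear(f), holds(d,e), holds(f,e), holds(f,f), inpos(d,e), inpos(d,f), inpos(e,e), inpos(e,f), inpos(f,d), on(d), on(e), on(f)}
3. move(f,d)  →  {clear(d), clear(e), holds(d,e), holds(f,d), holds(f,e), holds(f,f), inpos(d,e), inpos(d,f), inpos(e,e), inpos(e,f), on(e), on(f)}
4. move(e,e)  →  {clear(d), holds(d,e), holds(e,e), holds(f,d), holds(f,e), holds(f,f), inpos(d,e), inpos(d,f), inpos(e,f), on(f)}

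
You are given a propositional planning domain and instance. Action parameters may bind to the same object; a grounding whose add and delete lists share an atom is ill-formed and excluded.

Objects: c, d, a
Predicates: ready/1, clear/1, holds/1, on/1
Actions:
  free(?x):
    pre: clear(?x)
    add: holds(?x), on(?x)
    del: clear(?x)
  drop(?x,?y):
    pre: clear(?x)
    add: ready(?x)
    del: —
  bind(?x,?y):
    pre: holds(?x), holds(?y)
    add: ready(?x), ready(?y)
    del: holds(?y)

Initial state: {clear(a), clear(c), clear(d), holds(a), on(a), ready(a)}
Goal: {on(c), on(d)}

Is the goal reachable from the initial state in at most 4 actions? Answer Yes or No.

Yes

1. free(c)  →  {clear(a), clear(d), holds(a), holds(c), on(a), on(c), ready(a)}
2. free(d)  →  {clear(a), holds(a), holds(c), holds(d), on(a), on(c), on(d), ready(a)}
optimal plan length = 2; 2 ≤ 4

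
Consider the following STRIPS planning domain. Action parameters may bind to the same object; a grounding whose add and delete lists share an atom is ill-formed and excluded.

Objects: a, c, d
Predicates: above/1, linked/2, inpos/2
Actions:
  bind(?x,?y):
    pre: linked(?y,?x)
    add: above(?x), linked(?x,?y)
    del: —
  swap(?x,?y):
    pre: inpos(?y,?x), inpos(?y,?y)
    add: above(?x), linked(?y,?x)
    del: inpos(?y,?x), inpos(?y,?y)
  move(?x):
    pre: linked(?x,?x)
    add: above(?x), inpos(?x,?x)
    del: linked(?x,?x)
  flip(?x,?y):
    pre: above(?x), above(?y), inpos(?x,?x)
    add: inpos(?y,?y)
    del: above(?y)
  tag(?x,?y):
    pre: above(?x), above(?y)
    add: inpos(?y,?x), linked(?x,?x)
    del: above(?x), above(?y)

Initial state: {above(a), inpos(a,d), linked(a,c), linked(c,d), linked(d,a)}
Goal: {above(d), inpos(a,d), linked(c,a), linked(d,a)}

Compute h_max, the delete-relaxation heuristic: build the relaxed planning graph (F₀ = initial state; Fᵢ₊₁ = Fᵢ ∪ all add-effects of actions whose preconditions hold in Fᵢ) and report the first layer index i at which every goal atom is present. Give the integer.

F0 = init (5 atoms)
F1 = F0 ∪ {above(c), above(d), inpos(a,a), linked(a,a), linked(a,d), linked(c,a), linked(d,c)}  (12 atoms)
goal ⊆ F1  ⇒  h_max = 1

1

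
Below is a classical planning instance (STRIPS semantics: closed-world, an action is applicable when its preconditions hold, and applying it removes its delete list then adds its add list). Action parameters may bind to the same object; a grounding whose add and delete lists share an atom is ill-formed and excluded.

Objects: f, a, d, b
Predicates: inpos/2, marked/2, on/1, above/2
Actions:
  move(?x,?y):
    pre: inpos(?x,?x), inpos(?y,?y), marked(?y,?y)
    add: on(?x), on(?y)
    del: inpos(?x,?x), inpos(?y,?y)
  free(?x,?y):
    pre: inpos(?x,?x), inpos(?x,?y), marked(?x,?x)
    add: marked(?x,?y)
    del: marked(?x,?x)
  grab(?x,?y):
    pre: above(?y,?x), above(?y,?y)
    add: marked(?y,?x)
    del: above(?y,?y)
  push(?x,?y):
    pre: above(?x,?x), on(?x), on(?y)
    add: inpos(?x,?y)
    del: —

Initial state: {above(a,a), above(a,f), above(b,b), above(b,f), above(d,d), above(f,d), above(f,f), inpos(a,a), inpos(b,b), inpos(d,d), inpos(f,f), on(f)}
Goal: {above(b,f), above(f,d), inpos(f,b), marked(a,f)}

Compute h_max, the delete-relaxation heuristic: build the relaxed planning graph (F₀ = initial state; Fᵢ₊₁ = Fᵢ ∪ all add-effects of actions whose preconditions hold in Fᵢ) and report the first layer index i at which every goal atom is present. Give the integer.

F0 = init (12 atoms)
F1 = F0 ∪ {marked(a,a), marked(a,f), marked(b,b), marked(b,f), marked(d,d), marked(f,d), marked(f,f)}  (19 atoms)
F2 = F1 ∪ {on(a), on(b), on(d)}  (22 atoms)
F3 = F2 ∪ {inpos(a,b), inpos(a,d), inpos(a,f), inpos(b,a), inpos(b,d), inpos(b,f), inpos(d,a), inpos(d,b), inpos(d,f), inpos(f,a), inpos(f,b), inpos(f,d)}  (34 atoms)
goal ⊆ F3  ⇒  h_max = 3

3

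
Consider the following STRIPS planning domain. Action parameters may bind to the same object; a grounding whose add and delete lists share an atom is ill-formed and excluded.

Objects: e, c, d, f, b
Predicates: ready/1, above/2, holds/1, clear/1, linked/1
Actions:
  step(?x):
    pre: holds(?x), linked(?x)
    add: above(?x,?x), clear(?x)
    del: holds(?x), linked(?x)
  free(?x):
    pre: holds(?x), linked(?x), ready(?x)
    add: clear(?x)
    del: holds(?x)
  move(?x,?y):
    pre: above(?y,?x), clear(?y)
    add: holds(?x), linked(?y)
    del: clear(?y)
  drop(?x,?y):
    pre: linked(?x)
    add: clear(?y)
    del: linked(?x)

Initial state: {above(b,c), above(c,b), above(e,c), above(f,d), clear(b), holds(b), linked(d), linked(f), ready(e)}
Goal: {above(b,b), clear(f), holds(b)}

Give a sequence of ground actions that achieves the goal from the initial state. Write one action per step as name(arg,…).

1. move(c,b)  →  {above(b,c), above(c,b), above(e,c), above(f,d), holds(b), holds(c), linked(b), linked(d), linked(f), ready(e)}
2. step(b)  →  {above(b,b), above(b,c), above(c,b), above(e,c), above(f,d), clear(b), holds(c), linked(d), linked(f), ready(e)}
3. move(b,b)  →  {above(b,b), above(b,c), above(c,b), above(e,c), above(f,d), holds(b), holds(c), linked(b), linked(d), linked(f), ready(e)}
4. drop(d,f)  →  {above(b,b), above(b,c), above(c,b), above(e,c), above(f,d), clear(f), holds(b), holds(c), linked(b), linked(f), ready(e)}

move(c,b); step(b); move(b,b); drop(d,f)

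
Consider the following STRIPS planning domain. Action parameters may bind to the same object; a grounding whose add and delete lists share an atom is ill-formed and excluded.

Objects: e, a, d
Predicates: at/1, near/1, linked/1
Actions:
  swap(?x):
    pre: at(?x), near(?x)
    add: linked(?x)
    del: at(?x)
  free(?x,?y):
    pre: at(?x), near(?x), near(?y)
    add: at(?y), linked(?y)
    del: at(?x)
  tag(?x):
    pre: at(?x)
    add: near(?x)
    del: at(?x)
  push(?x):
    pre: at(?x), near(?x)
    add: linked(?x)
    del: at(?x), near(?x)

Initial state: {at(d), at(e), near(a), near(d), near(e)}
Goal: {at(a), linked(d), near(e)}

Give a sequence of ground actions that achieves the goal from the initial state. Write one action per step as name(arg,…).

swap(d); free(e,a)

1. swap(d)  →  {at(e), linked(d), near(a), near(d), near(e)}
2. free(e,a)  →  {at(a), linked(a), linked(d), near(a), near(d), near(e)}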